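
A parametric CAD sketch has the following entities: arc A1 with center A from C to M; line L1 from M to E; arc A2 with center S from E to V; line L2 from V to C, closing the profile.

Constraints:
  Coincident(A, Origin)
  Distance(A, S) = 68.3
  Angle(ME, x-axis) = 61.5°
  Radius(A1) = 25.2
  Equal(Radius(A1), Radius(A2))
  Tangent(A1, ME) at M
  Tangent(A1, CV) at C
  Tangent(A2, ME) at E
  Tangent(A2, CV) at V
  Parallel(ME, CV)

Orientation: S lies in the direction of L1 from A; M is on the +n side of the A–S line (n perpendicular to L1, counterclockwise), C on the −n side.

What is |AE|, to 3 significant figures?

72.8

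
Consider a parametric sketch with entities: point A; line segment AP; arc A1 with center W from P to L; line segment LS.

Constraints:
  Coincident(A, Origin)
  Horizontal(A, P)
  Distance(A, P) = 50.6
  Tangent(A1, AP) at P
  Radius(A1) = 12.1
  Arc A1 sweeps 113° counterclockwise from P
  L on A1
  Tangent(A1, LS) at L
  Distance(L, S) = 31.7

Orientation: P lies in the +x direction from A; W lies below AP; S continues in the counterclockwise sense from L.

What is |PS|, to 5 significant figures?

46.025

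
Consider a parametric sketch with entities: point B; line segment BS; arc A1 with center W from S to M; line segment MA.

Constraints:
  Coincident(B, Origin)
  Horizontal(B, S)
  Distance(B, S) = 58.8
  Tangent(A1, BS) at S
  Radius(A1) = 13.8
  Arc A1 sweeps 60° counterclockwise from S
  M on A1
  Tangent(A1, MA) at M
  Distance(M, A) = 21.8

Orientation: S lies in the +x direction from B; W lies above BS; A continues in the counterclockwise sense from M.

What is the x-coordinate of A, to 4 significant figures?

81.65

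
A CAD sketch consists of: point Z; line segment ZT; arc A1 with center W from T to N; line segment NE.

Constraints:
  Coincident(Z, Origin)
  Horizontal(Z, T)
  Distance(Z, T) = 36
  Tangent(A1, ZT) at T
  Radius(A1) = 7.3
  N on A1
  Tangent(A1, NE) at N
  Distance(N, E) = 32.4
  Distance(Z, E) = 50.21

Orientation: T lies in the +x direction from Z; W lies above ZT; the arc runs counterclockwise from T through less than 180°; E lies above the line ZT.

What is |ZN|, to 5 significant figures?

43.919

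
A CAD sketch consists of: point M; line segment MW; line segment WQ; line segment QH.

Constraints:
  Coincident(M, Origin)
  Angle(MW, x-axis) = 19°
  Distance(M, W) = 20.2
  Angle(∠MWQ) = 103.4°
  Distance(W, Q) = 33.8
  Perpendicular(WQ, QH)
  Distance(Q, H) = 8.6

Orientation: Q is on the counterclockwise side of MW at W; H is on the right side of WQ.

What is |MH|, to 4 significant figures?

47.74

M is at the origin; MW runs at 19.0° with length 20.2, so W = 20.2·(cos 19.0°, sin 19.0°) = (19.10, 6.576). ∠MWQ = 103.4°, so WQ runs at 19.0° + (180° − 103.4°) = 95.60° from the x-axis; with |WQ| = 33.8, Q = W + 33.8·(cos 95.60°, sin 95.60°) = (15.80, 40.22). The perpendicularity gives QH at right angles to WQ; with |QH| = 8.6 on the right of WQ, H = Q + 8.6·(0.9952, 0.09758) = (24.36, 41.05). Then |MH| = |H − M| = 47.74.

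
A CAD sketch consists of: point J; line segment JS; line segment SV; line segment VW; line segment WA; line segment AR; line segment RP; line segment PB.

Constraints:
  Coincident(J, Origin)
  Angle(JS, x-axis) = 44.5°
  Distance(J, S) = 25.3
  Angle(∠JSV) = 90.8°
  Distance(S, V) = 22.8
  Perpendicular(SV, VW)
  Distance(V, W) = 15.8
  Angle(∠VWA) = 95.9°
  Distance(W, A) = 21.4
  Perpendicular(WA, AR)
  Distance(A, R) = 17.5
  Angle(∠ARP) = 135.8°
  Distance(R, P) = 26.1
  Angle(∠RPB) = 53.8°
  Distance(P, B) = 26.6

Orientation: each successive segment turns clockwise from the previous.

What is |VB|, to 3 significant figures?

5.75

J is at the origin; JS runs at 44.5° with length 25.3, so S = (18.0, 17.7). ∠JSV = 90.8° gives SV at -44.7° from the x-axis; with |SV| = 22.8, V = (34.3, 1.70). SV is perpendicular to VW, so VW runs at -135°; with |VW| = 15.8, W = (23.1, -9.54). ∠VWA = 95.9° gives WA at 141° from the x-axis; with |WA| = 21.4, A = (6.46, 3.87). WA is perpendicular to AR, so AR runs at 51.2°; with |AR| = 17.5, R = (17.4, 17.5). ∠ARP = 135.8° gives RP at 7.00° from the x-axis; with |RP| = 26.1, P = (43.3, 20.7). ∠RPB = 53.8° gives PB at -119° from the x-axis; with |PB| = 26.6, B = (30.4, -2.53). Then |VB| = |B − V| = 5.75.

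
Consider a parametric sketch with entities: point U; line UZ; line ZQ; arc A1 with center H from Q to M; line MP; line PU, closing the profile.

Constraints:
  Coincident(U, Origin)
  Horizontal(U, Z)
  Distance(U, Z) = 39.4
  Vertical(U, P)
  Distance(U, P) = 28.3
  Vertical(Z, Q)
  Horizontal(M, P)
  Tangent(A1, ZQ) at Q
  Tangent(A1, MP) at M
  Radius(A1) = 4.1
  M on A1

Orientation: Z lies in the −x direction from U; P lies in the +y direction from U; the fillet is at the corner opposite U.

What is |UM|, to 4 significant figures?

45.24

U is at the origin; UZ is horizontal with |UZ| = 39.4 and Z on the −x side, so Z = (-39.40, 0.000). U and P share the same x with |UP| = 28.3 and P on the +y side, so P = (0.000, 28.30). The virtual corner opposite U is at (-39.40, 28.30). A1 meets ZQ tangentially, so HQ is at right angles to ZQ and the tangent condition forces HM to be normal to MP, with radius 4.1, so the center H sits 4.1 in from both sides at H = (-35.30, 24.20). That places the tangent points at Q = (-39.40, 24.20) on ZQ and M = (-35.30, 28.30) on MP. Then |UM| = |M − U| = 45.24.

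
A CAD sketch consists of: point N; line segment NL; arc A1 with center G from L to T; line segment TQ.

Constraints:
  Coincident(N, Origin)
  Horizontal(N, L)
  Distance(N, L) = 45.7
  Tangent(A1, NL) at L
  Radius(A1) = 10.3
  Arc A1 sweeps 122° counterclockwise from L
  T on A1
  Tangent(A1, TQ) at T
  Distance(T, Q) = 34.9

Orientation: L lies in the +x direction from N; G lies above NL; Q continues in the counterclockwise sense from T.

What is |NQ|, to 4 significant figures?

57.87

N is at the origin; NL is horizontal with |NL| = 45.7 and L on the +x side, so L = (45.70, 0.000). The tangent condition forces GL to be normal to NL, so G = L + (0, 10.3) = (45.70, 10.30). On A1, L sits at bearing -90° from G; a 122° counterclockwise sweep puts T at bearing 32°, so T = G + 10.3·(cos 32°, sin 32°) = (54.43, 15.76). The tangent condition forces GT to be normal to TQ, so TQ runs along (−sin 32°, cos 32°); with |TQ| = 34.9, Q = (35.94, 45.36). Then |NQ| = |Q − N| = 57.87.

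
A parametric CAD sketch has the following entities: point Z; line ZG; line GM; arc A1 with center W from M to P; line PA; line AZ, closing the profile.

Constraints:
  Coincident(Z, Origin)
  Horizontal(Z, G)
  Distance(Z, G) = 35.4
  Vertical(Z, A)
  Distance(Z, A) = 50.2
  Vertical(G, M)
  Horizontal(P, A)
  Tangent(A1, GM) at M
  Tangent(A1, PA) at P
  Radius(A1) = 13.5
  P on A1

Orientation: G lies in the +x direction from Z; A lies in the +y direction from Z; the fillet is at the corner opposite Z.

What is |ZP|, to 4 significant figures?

54.77

Z is at the origin; ZG is horizontal with |ZG| = 35.4 and G on the +x side, so G = (35.40, 0.000). Z and A share the same x with |ZA| = 50.2 and A on the +y side, so A = (0.000, 50.20). The virtual corner opposite Z is at (35.40, 50.20). Since A1 is tangent to GM there, WM ⟂ GM and the tangent condition forces WP to be normal to PA, with radius 13.5, so the center W sits 13.5 in from both sides at W = (21.90, 36.70). That places the tangent points at M = (35.40, 36.70) on GM and P = (21.90, 50.20) on PA. Then |ZP| = |P − Z| = 54.77.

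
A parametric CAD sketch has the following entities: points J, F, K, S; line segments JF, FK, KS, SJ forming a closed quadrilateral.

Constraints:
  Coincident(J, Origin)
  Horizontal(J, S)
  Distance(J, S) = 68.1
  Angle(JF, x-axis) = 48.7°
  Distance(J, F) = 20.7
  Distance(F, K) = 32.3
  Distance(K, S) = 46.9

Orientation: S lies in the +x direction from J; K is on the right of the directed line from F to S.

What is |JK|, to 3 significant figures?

28.1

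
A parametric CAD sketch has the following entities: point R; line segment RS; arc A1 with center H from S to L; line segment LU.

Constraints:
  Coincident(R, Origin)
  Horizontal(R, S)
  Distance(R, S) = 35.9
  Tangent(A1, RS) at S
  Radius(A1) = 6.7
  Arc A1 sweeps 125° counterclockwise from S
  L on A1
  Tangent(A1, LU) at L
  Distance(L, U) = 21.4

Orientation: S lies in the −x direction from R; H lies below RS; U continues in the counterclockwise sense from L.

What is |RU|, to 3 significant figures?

40.4

R is at the origin; R and S share the same y with |RS| = 35.9 and S on the −x side, so S = (-35.9, 0.00). Since A1 is tangent to RS there, HS ⟂ RS, so H = S + (0, -6.7) = (-35.9, -6.70). On A1, S sits at bearing 90° from H; a 125° counterclockwise sweep puts L at bearing 215°, so L = H + 6.7·(cos 215°, sin 215°) = (-41.4, -10.5). Since A1 is tangent to LU there, HL ⟂ LU, so LU runs along (−sin 215°, cos 215°); with |LU| = 21.4, U = (-29.1, -28.1). Then |RU| = |U − R| = 40.4.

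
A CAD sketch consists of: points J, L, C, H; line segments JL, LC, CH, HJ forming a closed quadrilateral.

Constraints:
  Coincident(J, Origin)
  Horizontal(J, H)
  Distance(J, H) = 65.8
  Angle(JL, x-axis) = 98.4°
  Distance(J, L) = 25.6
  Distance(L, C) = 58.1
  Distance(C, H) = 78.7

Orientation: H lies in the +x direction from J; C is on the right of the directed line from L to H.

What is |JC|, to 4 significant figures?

33.24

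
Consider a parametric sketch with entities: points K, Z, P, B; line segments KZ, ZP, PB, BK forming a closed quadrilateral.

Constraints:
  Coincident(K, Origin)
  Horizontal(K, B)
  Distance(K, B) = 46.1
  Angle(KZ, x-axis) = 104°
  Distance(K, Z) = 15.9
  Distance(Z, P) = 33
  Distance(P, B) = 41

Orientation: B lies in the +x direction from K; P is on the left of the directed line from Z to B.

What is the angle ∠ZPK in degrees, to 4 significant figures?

21.12°

Checks: |ZP| = 33.00 ✓; |PB| = 41.00 ✓.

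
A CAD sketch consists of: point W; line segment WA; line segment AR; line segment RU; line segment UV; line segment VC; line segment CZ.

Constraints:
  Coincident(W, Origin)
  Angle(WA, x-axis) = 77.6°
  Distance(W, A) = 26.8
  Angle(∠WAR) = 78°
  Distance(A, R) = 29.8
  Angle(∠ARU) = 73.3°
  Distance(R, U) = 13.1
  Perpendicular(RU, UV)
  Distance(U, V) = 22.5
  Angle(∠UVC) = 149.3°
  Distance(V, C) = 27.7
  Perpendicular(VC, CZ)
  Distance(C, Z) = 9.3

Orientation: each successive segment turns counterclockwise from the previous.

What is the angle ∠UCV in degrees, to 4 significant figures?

13.72°

W is at the origin; WA runs at 77.6° with length 26.8, so A = (5.755, 26.17). ∠WAR = 78.0° gives AR at 179.6° from the x-axis; with |AR| = 29.8, R = (-24.04, 26.38). ∠ARU = 73.3° gives RU at -73.70° from the x-axis; with |RU| = 13.1, U = (-20.37, 13.81). RU is perpendicular to UV, so UV runs at 16.30°; with |UV| = 22.5, V = (1.228, 20.12). ∠UVC = 149.3° gives VC at 47.00° from the x-axis; with |VC| = 27.7, C = (20.12, 40.38). Then cos ∠UCV = CU·CV / (|CU||CV|), giving 13.72°.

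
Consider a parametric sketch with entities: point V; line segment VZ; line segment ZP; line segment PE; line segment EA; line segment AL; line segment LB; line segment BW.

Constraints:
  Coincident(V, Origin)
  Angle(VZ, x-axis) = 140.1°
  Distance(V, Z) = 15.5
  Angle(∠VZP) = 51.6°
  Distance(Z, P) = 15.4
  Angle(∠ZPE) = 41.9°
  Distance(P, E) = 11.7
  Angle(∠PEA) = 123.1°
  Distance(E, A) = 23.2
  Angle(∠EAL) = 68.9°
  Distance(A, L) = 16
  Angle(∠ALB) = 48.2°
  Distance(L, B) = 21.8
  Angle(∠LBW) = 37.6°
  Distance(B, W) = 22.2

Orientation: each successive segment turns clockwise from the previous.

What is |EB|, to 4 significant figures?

8.744

∠EAL = 68.9° gives AL at 65.60° from the x-axis; with |AL| = 16.0, L = (-20.31, 19.55). ∠ALB = 48.2° gives LB at -66.20° from the x-axis; with |LB| = 21.8, B = (-11.51, -0.3916). Then |EB| = |B − E| = 8.744.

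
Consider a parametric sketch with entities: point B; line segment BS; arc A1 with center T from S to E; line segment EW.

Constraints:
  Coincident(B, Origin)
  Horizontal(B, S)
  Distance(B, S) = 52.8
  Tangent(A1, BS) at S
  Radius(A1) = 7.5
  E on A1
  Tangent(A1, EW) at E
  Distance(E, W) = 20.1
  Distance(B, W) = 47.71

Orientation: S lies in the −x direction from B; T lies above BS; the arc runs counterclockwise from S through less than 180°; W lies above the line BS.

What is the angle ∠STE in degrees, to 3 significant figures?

75.7°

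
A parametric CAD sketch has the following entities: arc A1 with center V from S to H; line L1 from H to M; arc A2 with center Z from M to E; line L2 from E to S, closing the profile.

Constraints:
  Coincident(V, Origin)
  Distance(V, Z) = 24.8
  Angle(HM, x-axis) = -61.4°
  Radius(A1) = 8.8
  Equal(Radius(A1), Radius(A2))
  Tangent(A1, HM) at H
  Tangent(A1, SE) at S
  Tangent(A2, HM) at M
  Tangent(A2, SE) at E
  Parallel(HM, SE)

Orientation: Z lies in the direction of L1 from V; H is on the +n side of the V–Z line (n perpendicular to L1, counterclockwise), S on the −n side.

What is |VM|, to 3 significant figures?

26.3

Tangency of A1 to both parallel lines with radius 8.8 puts H and S at V ± 8.8·n: H = (7.73, 4.21), S = (-7.73, -4.21). Equal radii place M and E the same way about Z: M = Z + 8.8·n = (19.6, -17.6), E = Z − 8.8·n = (4.15, -26.0). Then |VM| = |M − V| = 26.3.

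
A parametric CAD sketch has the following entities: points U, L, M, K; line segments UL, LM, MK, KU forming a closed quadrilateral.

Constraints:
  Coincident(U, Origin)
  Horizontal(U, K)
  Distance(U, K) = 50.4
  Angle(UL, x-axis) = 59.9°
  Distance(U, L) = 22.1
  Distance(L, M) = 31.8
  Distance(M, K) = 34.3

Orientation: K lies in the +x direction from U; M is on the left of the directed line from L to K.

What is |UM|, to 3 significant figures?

51.5

U is at the origin; U and K share the same y with |UK| = 50.4 and K in +x, so K = (50.4, 0). UL runs at 59.9° with |UL| = 22.1, so L = (11.1, 19.1). M is determined by |LM| = 31.8 and |MK| = 34.3 together: it lies at the intersection of circle(L, 31.8) and circle(K, 34.3). With |LK| = 43.7, the foot of the radical line on LK is 20.0 from L and the perpendicular offset is √(31.8² − 20.0²) = 24.7. Taking the left-of-LK solution: M = (39.9, 32.6).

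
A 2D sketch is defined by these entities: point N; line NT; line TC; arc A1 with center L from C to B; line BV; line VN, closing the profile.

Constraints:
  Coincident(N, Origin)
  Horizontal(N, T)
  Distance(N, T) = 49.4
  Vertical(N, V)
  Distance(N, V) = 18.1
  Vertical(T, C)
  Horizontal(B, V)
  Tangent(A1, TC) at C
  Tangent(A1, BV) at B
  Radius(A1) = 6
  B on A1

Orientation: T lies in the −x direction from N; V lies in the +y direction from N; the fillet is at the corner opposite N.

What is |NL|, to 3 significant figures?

45.1

N is at the origin; N and T share the same y with |NT| = 49.4 and T on the −x side, so T = (-49.4, 0.00). N and V share the same x with |NV| = 18.1 and V on the +y side, so V = (0.00, 18.1). The virtual corner opposite N is at (-49.4, 18.1). Since A1 is tangent to TC there, LC ⟂ TC and A1 meets BV tangentially, so LB is at right angles to BV, with radius 6.0, so the center L sits 6.0 in from both sides at L = (-43.4, 12.1). Then |NL| = |L − N| = 45.1.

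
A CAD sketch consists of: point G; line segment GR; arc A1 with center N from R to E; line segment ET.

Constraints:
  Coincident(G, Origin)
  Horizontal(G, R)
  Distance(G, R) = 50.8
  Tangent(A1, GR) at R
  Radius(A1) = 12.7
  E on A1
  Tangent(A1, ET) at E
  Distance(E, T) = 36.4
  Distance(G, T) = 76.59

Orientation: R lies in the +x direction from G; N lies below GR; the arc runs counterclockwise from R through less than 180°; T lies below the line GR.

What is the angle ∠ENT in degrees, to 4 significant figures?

70.77°

G is at the origin; GR is horizontal with |GR| = 50.8 and R on the +x side, so R = (50.80, 0.000). Tangency of A1 to GR means the radius NR is perpendicular to GR, so N = R + (0, -12.7) = (50.80, -12.70). Since NE ⟂ ET (tangency), |NT| = √(12.7² + 36.4²) = 38.55 regardless of where E sits on A1. So T lies on both circle(G, 76.59) and circle(N, 38.55); the below-GR intersection is T = (57.43, -50.68). E is the foot of the tangent from T: E = (39.71, -18.88).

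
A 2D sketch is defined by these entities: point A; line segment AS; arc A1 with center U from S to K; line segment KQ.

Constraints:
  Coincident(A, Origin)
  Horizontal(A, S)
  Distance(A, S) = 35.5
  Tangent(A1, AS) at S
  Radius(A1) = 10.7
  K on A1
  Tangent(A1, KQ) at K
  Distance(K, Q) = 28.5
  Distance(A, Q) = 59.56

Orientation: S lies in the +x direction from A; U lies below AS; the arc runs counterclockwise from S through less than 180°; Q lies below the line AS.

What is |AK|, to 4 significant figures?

32.00

A is at the origin; A and S share the same y with |AS| = 35.5 and S on the +x side, so S = (35.50, 0.000). A1 meets AS tangentially, so US is at right angles to AS, so U = S + (0, -10.7) = (35.50, -10.70). Since UK ⟂ KQ (tangency), |UQ| = √(10.7² + 28.5²) = 30.44 regardless of where K sits on A1. So Q lies on both circle(A, 59.56) and circle(U, 30.44); the below-AS intersection is Q = (44.26, -39.85). K is the foot of the tangent from Q: K = (26.99, -17.18).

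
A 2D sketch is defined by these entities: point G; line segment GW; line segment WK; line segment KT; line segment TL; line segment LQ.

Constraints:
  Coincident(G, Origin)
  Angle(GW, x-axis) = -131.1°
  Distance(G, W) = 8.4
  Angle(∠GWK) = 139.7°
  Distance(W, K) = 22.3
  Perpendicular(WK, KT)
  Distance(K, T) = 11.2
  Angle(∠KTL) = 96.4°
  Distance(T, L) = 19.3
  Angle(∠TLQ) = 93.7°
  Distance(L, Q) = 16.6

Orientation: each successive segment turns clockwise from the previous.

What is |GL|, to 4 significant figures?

12.39

WK is perpendicular to KT, so KT runs at 98.60°; with |KT| = 11.2, T = (-29.25, 1.410). ∠KTL = 96.4° gives TL at 15.00° from the x-axis; with |TL| = 19.3, L = (-10.60, 6.405). Then |GL| = |L − G| = 12.39.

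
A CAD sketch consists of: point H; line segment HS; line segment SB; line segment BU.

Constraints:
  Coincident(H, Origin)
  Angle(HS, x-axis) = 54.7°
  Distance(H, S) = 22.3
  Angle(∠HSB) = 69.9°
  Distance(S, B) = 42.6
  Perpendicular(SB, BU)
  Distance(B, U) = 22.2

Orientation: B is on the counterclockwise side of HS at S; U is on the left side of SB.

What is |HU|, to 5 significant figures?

34.959

∠HSB = 69.9°, so SB runs at 54.7° + (180° − 69.9°) = 164.80° from the x-axis; with |SB| = 42.6, B = S + 42.6·(cos 164.80°, sin 164.80°) = (-28.223, 29.369). SB is perpendicular to BU; with |BU| = 22.2 on the left of SB, U = B + 22.2·(-0.26219, -0.96502) = (-34.044, 7.9458). Then |HU| = |U − H| = 34.959.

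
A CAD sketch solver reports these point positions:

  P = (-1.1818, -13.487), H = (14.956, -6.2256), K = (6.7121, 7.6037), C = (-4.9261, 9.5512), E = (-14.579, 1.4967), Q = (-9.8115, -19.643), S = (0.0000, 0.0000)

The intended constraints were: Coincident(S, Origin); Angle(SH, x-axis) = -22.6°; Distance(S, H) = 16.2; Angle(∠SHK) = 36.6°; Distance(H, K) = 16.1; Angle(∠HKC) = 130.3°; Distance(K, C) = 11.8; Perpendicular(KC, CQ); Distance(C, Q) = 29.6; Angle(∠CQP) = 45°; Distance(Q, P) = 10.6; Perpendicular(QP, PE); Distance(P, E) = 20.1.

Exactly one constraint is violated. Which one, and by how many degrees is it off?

Perpendicular(QP, PE) — off by 6.30°.

S = (0.00, 0.00) ✓; SH at -22.60° ✓; |SH| = 16.20 ✓; ∠SHK = 36.60° ✓; |HK| = 16.10 ✓; ∠HKC = 130.3° ✓; |KC| = 11.80 ✓; ∠(KC, CQ) = 90.00° ✓; |CQ| = 29.60 ✓; ∠CQP = 45.00° ✓; |QP| = 10.60 ✓; ∠(QP, PE) = 96.30° ✗; |PE| = 20.10 ✓.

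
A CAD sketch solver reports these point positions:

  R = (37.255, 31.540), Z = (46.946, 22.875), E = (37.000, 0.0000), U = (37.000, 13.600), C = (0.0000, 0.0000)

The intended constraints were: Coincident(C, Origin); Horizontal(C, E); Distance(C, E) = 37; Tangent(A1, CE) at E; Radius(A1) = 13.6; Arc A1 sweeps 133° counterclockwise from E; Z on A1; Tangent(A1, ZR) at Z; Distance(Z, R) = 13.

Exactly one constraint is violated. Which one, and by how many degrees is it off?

Tangent(A1, ZR) at Z — off by 5.20°.

C = (0.00, 0.00) ✓; C.y = 0.00, E.y = 0.00 ✓; |CE| = 37.00 ✓; ∠(UE, EC) = 90.00° ✓; |UE| = 13.60 ✓; bearing(U→Z) − bearing(U→E) = 133.0° ✓; |UZ| = 13.60 ✓; ∠(UZ, ZR) = 84.80° ✗; |ZR| = 13.00 ✓.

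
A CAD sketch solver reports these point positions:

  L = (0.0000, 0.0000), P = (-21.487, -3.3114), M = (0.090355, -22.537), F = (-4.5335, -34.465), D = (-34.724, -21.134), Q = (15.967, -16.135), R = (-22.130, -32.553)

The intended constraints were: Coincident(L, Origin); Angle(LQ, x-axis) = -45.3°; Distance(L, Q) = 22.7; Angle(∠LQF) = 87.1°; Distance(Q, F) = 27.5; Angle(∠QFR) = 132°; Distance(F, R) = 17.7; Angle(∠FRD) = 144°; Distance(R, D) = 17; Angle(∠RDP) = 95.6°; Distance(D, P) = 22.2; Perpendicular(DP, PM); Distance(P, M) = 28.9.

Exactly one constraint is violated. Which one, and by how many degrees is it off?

Perpendicular(DP, PM) — off by 5.10°.

L = (0.00, 0.00) ✓; LQ at -45.30° ✓; |LQ| = 22.70 ✓; ∠LQF = 87.10° ✓; |QF| = 27.50 ✓; ∠QFR = 132.0° ✓; |FR| = 17.70 ✓; ∠FRD = 144.0° ✓; |RD| = 17.00 ✓; ∠RDP = 95.60° ✓; |DP| = 22.20 ✓; ∠(DP, PM) = 95.10° ✗; |PM| = 28.90 ✓.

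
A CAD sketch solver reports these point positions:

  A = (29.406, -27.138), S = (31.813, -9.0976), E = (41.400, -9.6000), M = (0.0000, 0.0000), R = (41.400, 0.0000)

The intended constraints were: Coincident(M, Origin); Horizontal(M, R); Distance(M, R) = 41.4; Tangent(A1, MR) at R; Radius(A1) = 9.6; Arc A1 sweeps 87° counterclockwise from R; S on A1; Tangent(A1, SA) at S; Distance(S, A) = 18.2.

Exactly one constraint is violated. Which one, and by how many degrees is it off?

Tangent(A1, SA) at S — off by 4.60°.

M = (0.00, 0.00) ✓; M.y = 0.00, R.y = 0.00 ✓; |MR| = 41.40 ✓; ∠(ER, RM) = 90.00° ✓; |ER| = 9.600 ✓; bearing(E→S) − bearing(E→R) = 87.00° ✓; |ES| = 9.600 ✓; ∠(ES, SA) = 94.60° ✗; |SA| = 18.20 ✓.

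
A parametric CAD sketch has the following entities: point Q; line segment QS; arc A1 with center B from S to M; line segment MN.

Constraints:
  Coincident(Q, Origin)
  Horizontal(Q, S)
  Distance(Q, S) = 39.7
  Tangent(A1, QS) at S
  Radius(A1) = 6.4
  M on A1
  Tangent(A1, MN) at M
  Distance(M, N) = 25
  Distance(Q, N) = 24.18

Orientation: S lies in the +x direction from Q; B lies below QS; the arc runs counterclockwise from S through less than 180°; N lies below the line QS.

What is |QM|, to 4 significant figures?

35.59

Q is at the origin; Q and S share the same y with |QS| = 39.7 and S on the +x side, so S = (39.70, 0.000). The tangent condition forces BS to be normal to QS, so B = S + (0, -6.4) = (39.70, -6.400). Since BM ⟂ MN (tangency), |BN| = √(6.4² + 25.0²) = 25.81 regardless of where M sits on A1. So N lies on both circle(Q, 24.18) and circle(B, 25.81); the below-QS intersection is N = (16.49, -17.68). M is the foot of the tangent from N: M = (35.56, -1.518).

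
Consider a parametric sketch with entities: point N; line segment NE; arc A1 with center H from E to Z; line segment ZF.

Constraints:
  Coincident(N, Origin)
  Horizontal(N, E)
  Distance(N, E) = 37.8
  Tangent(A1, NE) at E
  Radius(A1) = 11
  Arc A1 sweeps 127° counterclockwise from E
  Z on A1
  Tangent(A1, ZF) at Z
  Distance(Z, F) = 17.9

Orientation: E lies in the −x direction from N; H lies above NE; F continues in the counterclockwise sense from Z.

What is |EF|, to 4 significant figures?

31.98

N is at the origin; N and E share the same y with |NE| = 37.8 and E on the −x side, so E = (-37.80, 0.000). Since A1 is tangent to NE there, HE ⟂ NE, so H = E + (0, 11) = (-37.80, 11.00). On A1, E sits at bearing -90° from H; a 127° counterclockwise sweep puts Z at bearing 37°, so Z = H + 11.0·(cos 37°, sin 37°) = (-29.02, 17.62). Since A1 is tangent to ZF there, HZ ⟂ ZF, so ZF runs along (−sin 37°, cos 37°); with |ZF| = 17.9, F = (-39.79, 31.92). Then |EF| = |F − E| = 31.98.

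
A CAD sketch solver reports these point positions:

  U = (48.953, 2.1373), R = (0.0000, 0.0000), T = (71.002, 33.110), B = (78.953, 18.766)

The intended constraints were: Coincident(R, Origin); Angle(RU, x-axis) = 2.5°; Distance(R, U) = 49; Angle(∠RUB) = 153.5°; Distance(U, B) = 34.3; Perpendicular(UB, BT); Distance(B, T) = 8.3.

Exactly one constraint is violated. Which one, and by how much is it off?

Distance(B, T) = 8.3 — off by 8.10.

R = (0.00, 0.00) ✓; RU at 2.500° ✓; |RU| = 49.00 ✓; ∠RUB = 153.5° ✓; |UB| = 34.30 ✓; ∠(UB, BT) = 90.00° ✓; |BT| = 16.40 ✗.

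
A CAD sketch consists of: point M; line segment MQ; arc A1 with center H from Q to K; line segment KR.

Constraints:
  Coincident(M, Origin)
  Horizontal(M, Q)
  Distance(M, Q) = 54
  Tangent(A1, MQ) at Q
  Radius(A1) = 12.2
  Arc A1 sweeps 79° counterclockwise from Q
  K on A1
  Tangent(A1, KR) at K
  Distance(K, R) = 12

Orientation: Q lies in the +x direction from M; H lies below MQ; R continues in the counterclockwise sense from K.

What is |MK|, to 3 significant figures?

43.2

A1 meets MQ tangentially, so HQ is at right angles to MQ, so H = Q + (0, -12.2) = (54.0, -12.2). On A1, Q sits at bearing 90° from H; a 79° counterclockwise sweep puts K at bearing 169°, so K = H + 12.2·(cos 169°, sin 169°) = (42.0, -9.87). Then |MK| = |K − M| = 43.2.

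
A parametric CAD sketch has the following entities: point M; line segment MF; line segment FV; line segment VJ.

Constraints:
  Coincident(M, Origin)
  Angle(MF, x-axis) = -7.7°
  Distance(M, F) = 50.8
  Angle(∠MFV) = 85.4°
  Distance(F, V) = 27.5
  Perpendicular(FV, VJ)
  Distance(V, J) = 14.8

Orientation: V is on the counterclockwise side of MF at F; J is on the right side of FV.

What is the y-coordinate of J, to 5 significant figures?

19.853

M is at the origin; MF runs at -7.7° with length 50.8, so F = 50.8·(cos -7.7°, sin -7.7°) = (50.342, -6.8065). ∠MFV = 85.4°, so FV runs at -7.7° + (180° − 85.4°) = 86.900° from the x-axis; with |FV| = 27.5, V = F + 27.5·(cos 86.900°, sin 86.900°) = (51.829, 20.653). FV ⟂ VJ; with |VJ| = 14.8 on the right of FV, J = V + 14.8·(0.99854, -0.054079) = (66.607, 19.853). So J.y = 19.853.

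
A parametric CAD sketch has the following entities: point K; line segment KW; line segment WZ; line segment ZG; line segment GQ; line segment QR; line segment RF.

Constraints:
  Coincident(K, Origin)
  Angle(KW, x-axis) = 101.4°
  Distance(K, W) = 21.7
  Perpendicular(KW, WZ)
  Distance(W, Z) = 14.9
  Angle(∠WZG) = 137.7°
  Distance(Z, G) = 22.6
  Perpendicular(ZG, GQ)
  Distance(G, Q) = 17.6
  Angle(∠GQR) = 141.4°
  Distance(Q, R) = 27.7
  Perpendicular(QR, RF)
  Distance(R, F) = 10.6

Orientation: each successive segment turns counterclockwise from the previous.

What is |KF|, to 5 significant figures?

9.2677

∠GQR = 141.4° gives QR at 2.3000° from the x-axis; with |QR| = 27.7, R = (9.5873, -9.1950). QR is perpendicular to RF, so RF runs at 92.300°; with |RF| = 10.6, F = (9.1619, 1.3965). Then |KF| = |F − K| = 9.2677.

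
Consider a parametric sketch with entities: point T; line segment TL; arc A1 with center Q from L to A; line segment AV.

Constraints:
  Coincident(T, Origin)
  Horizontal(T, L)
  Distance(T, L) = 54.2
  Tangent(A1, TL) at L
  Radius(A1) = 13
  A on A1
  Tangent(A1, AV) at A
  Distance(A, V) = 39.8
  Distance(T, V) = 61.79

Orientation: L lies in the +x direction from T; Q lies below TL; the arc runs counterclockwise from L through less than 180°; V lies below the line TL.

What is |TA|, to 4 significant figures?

42.81

Checks: ∠(QL, LT) = 90.00° ✓; |QL| = 13.00 ✓; |QA| = 13.00 ✓; ∠(QA, AV) = 90.00° ✓; |AV| = 39.80 ✓; |TV| = 61.79 ✓.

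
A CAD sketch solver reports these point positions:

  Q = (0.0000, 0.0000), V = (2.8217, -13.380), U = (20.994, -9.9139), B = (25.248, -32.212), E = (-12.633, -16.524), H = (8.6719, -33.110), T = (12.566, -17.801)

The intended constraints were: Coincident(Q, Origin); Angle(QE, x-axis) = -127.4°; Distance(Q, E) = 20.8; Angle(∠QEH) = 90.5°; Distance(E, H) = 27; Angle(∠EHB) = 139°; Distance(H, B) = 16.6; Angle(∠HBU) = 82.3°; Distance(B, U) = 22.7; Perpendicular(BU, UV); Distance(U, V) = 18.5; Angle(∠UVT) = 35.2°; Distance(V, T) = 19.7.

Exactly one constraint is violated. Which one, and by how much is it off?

Distance(V, T) = 19.7 — off by 9.00.

Q = (0.00, 0.00) ✓; QE at -127.4° ✓; |QE| = 20.80 ✓; ∠QEH = 90.50° ✓; |EH| = 27.00 ✓; ∠EHB = 139.0° ✓; |HB| = 16.60 ✓; ∠HBU = 82.30° ✓; |BU| = 22.70 ✓; ∠(BU, UV) = 90.00° ✓; |UV| = 18.50 ✓; ∠UVT = 35.20° ✓; |VT| = 10.70 ✗.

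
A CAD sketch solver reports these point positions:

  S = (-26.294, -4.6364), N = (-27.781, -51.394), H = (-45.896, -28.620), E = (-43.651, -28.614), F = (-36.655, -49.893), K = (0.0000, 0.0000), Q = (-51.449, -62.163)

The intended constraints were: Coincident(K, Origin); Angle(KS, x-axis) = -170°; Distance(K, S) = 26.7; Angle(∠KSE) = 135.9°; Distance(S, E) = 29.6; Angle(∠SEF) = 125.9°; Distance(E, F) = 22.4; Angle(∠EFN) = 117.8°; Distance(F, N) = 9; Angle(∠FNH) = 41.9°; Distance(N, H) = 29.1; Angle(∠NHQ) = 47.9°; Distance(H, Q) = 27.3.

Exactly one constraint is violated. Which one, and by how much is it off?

Distance(H, Q) = 27.3 — off by 6.70.

K = (0.00, 0.00) ✓; KS at -170.0° ✓; |KS| = 26.70 ✓; ∠KSE = 135.9° ✓; |SE| = 29.60 ✓; ∠SEF = 125.9° ✓; |EF| = 22.40 ✓; ∠EFN = 117.8° ✓; |FN| = 9.000 ✓; ∠FNH = 41.90° ✓; |NH| = 29.10 ✓; ∠NHQ = 47.90° ✓; |HQ| = 34.00 ✗.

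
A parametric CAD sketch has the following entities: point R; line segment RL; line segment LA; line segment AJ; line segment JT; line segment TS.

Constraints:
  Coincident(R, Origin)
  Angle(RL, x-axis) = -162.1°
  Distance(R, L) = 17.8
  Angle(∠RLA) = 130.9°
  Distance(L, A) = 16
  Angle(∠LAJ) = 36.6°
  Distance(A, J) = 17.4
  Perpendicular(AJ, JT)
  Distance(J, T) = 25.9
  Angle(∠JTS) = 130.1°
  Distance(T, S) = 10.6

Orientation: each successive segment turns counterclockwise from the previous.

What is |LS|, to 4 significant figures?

23.46

R is at the origin; RL runs at -162.1° with length 17.8, so L = (-16.94, -5.471). ∠RLA = 130.9° gives LA at -113.0° from the x-axis; with |LA| = 16.0, A = (-23.19, -20.20). ∠LAJ = 36.6° gives AJ at 30.40° from the x-axis; with |AJ| = 17.4, J = (-8.182, -11.39). AJ is perpendicular to JT, so JT runs at 120.4°; with |JT| = 25.9, T = (-21.29, 10.95). ∠JTS = 130.1° gives TS at 170.3° from the x-axis; with |TS| = 10.6, S = (-31.74, 12.73). Then |LS| = |S − L| = 23.46.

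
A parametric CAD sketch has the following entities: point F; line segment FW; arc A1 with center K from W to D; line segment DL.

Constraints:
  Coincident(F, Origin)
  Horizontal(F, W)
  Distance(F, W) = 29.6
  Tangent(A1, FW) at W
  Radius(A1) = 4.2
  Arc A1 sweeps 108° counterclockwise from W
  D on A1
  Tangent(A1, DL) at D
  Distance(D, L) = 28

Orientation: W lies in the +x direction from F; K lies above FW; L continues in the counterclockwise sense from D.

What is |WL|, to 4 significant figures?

32.46

F is at the origin; FW is horizontal with |FW| = 29.6 and W on the +x side, so W = (29.60, 0.000). A1 meets FW tangentially, so KW is at right angles to FW, so K = W + (0, 4.2) = (29.60, 4.200). On A1, W sits at bearing -90° from K; a 108° counterclockwise sweep puts D at bearing 18°, so D = K + 4.2·(cos 18°, sin 18°) = (33.59, 5.498). A1 meets DL tangentially, so KD is at right angles to DL, so DL runs along (−sin 18°, cos 18°); with |DL| = 28.0, L = (24.94, 32.13). Then |WL| = |L − W| = 32.46.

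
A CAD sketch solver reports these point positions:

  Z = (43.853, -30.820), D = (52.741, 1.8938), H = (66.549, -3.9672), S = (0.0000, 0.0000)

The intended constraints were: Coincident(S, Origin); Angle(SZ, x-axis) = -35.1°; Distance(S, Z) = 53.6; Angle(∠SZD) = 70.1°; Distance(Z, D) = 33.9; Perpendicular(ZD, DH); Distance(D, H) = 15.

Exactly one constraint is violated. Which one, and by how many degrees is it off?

Perpendicular(ZD, DH) — off by 7.80°.

S = (0.00, 0.00) ✓; SZ at -35.10° ✓; |SZ| = 53.60 ✓; ∠SZD = 70.10° ✓; |ZD| = 33.90 ✓; ∠(ZD, DH) = 97.80° ✗; |DH| = 15.00 ✓.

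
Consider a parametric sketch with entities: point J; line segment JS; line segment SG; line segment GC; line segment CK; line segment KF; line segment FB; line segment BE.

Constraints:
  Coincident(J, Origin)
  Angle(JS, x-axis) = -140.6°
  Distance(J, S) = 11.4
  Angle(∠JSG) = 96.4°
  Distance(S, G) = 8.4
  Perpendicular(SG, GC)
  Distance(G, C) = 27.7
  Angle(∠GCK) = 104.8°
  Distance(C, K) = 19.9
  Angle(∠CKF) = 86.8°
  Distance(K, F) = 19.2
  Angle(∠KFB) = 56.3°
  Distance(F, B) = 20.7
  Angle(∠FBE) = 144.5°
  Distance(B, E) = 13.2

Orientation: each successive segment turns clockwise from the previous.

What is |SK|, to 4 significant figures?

34.53

J is at the origin; JS runs at -140.6° with length 11.4, so S = (-8.809, -7.236). ∠JSG = 96.4° gives SG at 135.8° from the x-axis; with |SG| = 8.4, G = (-14.83, -1.380). The perpendicularity gives GC at right angles to SG, so GC runs at 45.80°; with |GC| = 27.7, C = (4.480, 18.48). ∠GCK = 104.8° gives CK at -29.40° from the x-axis; with |CK| = 19.9, K = (21.82, 8.710). Then |SK| = |K − S| = 34.53.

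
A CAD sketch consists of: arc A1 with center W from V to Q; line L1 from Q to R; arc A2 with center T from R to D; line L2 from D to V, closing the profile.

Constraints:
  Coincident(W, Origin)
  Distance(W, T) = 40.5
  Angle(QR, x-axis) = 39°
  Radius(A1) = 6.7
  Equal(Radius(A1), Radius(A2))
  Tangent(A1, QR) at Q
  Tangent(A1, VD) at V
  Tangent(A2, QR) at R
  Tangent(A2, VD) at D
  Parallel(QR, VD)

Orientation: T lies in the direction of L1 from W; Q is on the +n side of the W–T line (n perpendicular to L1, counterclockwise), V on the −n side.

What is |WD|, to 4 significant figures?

41.05

The slot axis is L1's direction at 39.0°, so u = (cos 39.0°, sin 39.0°) = (0.7771, 0.6293) and n = (−sin 39.0°, cos 39.0°) = (-0.6293, 0.7771). W is at the origin and T lies 40.5 along u from W, so T = 40.5·u = (31.47, 25.49). Tangency of A1 to both parallel lines with radius 6.7 puts Q and V at W ± 6.7·n: Q = (-4.216, 5.207), V = (4.216, -5.207). Equal radii place R and D the same way about T: R = T + 6.7·n = (27.26, 30.69), D = T − 6.7·n = (35.69, 20.28). Then |WD| = |D − W| = 41.05.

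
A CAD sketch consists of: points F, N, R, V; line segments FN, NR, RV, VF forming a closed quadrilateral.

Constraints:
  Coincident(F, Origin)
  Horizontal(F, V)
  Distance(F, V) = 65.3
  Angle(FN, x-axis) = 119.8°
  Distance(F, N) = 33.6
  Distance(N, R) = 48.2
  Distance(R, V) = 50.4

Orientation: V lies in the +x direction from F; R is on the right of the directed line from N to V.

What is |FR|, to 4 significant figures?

16.82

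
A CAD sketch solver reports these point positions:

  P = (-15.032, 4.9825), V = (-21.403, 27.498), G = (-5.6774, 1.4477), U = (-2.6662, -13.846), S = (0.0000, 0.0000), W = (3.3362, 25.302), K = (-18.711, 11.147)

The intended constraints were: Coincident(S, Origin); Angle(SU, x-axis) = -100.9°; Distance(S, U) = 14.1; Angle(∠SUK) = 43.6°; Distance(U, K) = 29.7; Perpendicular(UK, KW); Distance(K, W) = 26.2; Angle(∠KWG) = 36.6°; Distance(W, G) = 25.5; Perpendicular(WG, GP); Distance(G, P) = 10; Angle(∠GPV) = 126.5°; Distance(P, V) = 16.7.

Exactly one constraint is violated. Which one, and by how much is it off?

Distance(P, V) = 16.7 — off by 6.70.

S = (0.00, 0.00) ✓; SU at -100.9° ✓; |SU| = 14.10 ✓; ∠SUK = 43.60° ✓; |UK| = 29.70 ✓; ∠(UK, KW) = 90.00° ✓; |KW| = 26.20 ✓; ∠KWG = 36.60° ✓; |WG| = 25.50 ✓; ∠(WG, GP) = 90.00° ✓; |GP| = 10.00 ✓; ∠GPV = 126.5° ✓; |PV| = 23.40 ✗.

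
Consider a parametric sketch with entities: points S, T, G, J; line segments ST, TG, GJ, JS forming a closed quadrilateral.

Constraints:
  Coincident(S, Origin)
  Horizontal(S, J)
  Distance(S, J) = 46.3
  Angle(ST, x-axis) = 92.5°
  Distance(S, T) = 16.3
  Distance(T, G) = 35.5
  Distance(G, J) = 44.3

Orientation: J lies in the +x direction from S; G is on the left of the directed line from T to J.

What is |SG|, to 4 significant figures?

47.36

Checks: |TG| = 35.50 ✓; |GJ| = 44.30 ✓.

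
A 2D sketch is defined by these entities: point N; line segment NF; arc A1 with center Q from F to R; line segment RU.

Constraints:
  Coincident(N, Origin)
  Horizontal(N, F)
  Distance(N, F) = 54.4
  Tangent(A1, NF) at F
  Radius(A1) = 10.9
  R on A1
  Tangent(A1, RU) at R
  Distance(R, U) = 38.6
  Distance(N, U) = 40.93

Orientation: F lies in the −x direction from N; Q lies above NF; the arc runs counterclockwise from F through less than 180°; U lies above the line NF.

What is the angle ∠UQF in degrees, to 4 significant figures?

126.1°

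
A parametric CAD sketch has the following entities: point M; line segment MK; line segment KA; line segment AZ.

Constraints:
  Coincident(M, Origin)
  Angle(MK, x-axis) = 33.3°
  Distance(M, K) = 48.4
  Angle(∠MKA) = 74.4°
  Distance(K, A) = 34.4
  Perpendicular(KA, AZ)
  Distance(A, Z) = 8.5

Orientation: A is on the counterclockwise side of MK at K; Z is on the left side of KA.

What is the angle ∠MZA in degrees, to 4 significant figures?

150.7°

∠MKA = 74.4°, so KA runs at 33.3° + (180° − 74.4°) = 138.9° from the x-axis; with |KA| = 34.4, A = K + 34.4·(cos 138.9°, sin 138.9°) = (14.53, 49.19). KA is perpendicular to AZ; with |AZ| = 8.5 on the left of KA, Z = A + 8.5·(-0.6574, -0.7536) = (8.943, 42.78). Then cos ∠MZA = ZM·ZA / (|ZM||ZA|), giving 150.7°.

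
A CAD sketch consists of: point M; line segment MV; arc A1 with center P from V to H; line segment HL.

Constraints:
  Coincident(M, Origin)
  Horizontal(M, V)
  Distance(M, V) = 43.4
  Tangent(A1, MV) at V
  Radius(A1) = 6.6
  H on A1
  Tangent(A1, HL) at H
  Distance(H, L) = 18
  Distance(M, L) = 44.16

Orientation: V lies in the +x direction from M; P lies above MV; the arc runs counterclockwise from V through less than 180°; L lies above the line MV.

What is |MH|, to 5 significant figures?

49.622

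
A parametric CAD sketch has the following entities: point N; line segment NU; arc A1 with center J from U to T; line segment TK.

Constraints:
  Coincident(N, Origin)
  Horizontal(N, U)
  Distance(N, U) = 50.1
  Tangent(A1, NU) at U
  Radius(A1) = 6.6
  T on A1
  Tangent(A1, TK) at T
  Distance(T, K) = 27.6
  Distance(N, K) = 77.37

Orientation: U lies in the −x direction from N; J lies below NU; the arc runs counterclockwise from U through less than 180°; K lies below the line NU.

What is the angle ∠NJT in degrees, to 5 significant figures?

127.10°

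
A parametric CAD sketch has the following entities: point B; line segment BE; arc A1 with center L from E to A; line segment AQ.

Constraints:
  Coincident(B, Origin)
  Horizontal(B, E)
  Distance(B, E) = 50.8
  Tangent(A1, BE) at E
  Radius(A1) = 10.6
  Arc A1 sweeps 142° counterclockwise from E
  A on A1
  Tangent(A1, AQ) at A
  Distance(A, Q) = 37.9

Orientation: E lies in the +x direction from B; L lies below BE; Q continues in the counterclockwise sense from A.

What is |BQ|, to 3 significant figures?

85.4

On A1, E sits at bearing 90° from L; a 142° counterclockwise sweep puts A at bearing 232°, so A = L + 10.6·(cos 232°, sin 232°) = (44.3, -19.0). The tangent condition forces LA to be normal to AQ, so AQ runs along (−sin 232°, cos 232°); with |AQ| = 37.9, Q = (74.1, -42.3). Then |BQ| = |Q − B| = 85.4.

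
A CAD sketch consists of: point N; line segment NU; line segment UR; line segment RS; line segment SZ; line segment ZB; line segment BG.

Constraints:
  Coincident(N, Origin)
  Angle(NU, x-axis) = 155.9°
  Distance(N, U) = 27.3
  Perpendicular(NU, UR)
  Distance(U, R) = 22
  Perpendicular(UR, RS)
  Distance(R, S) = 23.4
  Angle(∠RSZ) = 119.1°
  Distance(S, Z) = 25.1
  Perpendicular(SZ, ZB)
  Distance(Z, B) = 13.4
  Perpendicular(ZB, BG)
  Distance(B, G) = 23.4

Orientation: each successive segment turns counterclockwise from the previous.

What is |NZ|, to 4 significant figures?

8.307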